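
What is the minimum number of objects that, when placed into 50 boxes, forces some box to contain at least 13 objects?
n = (13 − 1)·50 + 1 = 601

By the generalised pigeonhole principle, to guarantee some box contains ≥ r objects we need more than (r − 1) · k objects total. Threshold: n = (r − 1) · k + 1. With r = 13 and k = 50: n = 12 · 50 + 1 = 600 + 1 = 601. For n = 600 = 12 · 50, we can put exactly 12 objects in every box, avoiding 13 in any single one — so 601 is tight.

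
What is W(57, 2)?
W(57, 2) = 57 + 1 = 58

A 2-term AP is any pair of integers, so a monochromatic 2-AP exists iff some colour is used at least twice. With 57 colours, the colouring i ↦ i on {1, ..., 57} uses each colour once, avoiding any monochromatic pair, so W(57, 2) > 57. For {1, ..., 58}, pigeonhole forces two integers of the same colour, which form a monochromatic 2-AP. Hence W(57, 2) = 58.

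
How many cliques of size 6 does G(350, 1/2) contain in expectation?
E[# K_6] = C(350, 6) · (1/2)^C(6, 2) = 2445484347775 / 2^15 ≈ 74630259.636688

For each 6-subset S of vertices (there are C(350, 6) = 2445484347775 such S), let X_S = 1 if S induces a K_6 (all C(6, 2) = 15 edges present). Then P(X_S = 1) = (1/2)^15 = 1/32768. By linearity of expectation, E[# K_6] = C(350, 6) · (1/2)^15 = 2445484347775 / 32768 ≈ 74630259.636688.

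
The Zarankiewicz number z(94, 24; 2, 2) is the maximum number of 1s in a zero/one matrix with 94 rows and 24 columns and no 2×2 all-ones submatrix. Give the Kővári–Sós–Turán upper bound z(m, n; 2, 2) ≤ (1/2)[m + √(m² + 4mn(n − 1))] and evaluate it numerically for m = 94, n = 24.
z(94, 24; 2, 2) ≤ (1/2)[94 + √(94² + 4·94·24·23)] = (1/2)[94 + √216388] = 279.5876

Kővári–Sós–Turán: let r_1, ..., r_94 be the row sums and z = Σ r_i the total number of 1s. Each pair of columns can share at most one row with both entries 1 (else a 2×2 all-ones block appears), so Σ_i C(r_i, 2) ≤ C(24, 2) = 276. By convexity Σ_i C(r_i, 2) ≥ 94·C(z/94, 2) = z(z − 94)/(2·94), giving z² − 94z − 94·24·23 ≤ 0 and hence z ≤ (1/2)[94 + √(8836 + 4·51888)] = (1/2)[94 + √216388] ≈ (1/2)(94 + 465.1752) = 279.5876.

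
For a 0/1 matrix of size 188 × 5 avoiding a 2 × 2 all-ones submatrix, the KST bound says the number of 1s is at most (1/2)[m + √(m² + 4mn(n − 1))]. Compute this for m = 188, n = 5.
z(188, 5; 2, 2) ≤ (1/2)[188 + √(188² + 4·188·5·4)] = (1/2)[188 + √50384] = 206.2319

Kővári–Sós–Turán: let r_1, ..., r_188 be the row sums and z = Σ r_i the total number of 1s. Each pair of columns can share at most one row with both entries 1 (else a 2×2 all-ones block appears), so Σ_i C(r_i, 2) ≤ C(5, 2) = 10. By convexity Σ_i C(r_i, 2) ≥ 188·C(z/188, 2) = z(z − 188)/(2·188), giving z² − 188z − 188·5·4 ≤ 0 and hence z ≤ (1/2)[188 + √(35344 + 4·3760)] = (1/2)[188 + √50384] ≈ (1/2)(188 + 224.4638) = 206.2319.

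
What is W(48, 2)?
W(48, 2) = 48 + 1 = 49

A 2-term AP is any pair of integers, so a monochromatic 2-AP exists iff some colour is used at least twice. With 48 colours, the colouring i ↦ i on {1, ..., 48} uses each colour once, avoiding any monochromatic pair, so W(48, 2) > 48. For {1, ..., 49}, pigeonhole forces two integers of the same colour, which form a monochromatic 2-AP. Hence W(48, 2) = 49.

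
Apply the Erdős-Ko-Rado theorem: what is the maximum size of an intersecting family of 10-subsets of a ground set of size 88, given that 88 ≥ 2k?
max |F| = C(87, 9) = 512916800670

The Erdős-Ko-Rado theorem states: for n ≥ 2k, an intersecting family of k-subsets of an n-element set has size at most C(n − 1, k − 1), with equality for 'star' families {A ⊆ [n] : |A| = k, i ∈ A} (fix an element i). For n = 88, k = 10: C(87, 9) = 512916800670.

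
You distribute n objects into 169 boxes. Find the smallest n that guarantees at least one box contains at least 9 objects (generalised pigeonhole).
n = (9 − 1)·169 + 1 = 1353

By the generalised pigeonhole principle, to guarantee some box contains ≥ r objects we need more than (r − 1) · k objects total. Threshold: n = (r − 1) · k + 1. With r = 9 and k = 169: n = 8 · 169 + 1 = 1352 + 1 = 1353. For n = 1352 = 8 · 169, we can put exactly 8 objects in every box, avoiding 9 in any single one — so 1353 is tight.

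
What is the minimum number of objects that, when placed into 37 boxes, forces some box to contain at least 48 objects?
n = (48 − 1)·37 + 1 = 1740

By the generalised pigeonhole principle, to guarantee some box contains ≥ r objects we need more than (r − 1) · k objects total. Threshold: n = (r − 1) · k + 1. With r = 48 and k = 37: n = 47 · 37 + 1 = 1739 + 1 = 1740. For n = 1739 = 47 · 37, we can put exactly 47 objects in every box, avoiding 48 in any single one — so 1740 is tight.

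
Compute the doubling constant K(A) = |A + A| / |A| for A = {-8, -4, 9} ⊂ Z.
K = |A + A| / |A| = 6/3 = 2

Enumerate A + A = {a + b : a, b ∈ A}. With |A| = 3, there are |A|^2 = 9 ordered sum pairs; collecting distinct values, A + A = {-16, -12, -8, 1, 5, 18}, so |A + A| = 6. Thus K = 6/3 = 2. For comparison, the minimum possible |A + A| over all 3-element sets is 2·3 − 1 = 5 (so min K = 5/3), attained only by arithmetic progressions.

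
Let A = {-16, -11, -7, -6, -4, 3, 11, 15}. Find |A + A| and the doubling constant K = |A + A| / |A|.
K = |A + A| / |A| = 31/8

Enumerate A + A = {a + b : a, b ∈ A}. With |A| = 8, there are |A|^2 = 64 ordered sum pairs; collecting distinct values, A + A = {-32, -27, -23, -22, -20, -18, -17, -15, -14, -13, -12, -11, -10, -8, -5, -4, -3, -1, 0, 4, 5, 6, 7, 8, 9, 11, 14, 18, 22, 26, 30}, so |A + A| = 31. Thus K = 31/8. For comparison, the minimum possible |A + A| over all 8-element sets is 2·8 − 1 = 15 (so min K = 15/8), attained only by arithmetic progressions.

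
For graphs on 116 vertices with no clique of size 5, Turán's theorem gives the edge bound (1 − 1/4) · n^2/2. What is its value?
Turán density bound = (3/4) · 116^2/2 = 5046

Turán's theorem: ex(n, K_{r+1}) is achieved by the complete r-partite Turán graph T(n, r) with parts as balanced as possible, and is at most (1 − 1/r) · n^2/2. For r = 4, n = 116: the density bound is (3/4) · 13456/2 = 5046. Since 4 ∣ 116, the Turán graph T(116, 4) has parts of equal size 29, and its edge count e(T(116, 4)) = 5046 attains the density bound exactly.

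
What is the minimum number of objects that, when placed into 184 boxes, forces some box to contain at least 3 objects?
n = (3 − 1)·184 + 1 = 369

By the generalised pigeonhole principle, to guarantee some box contains ≥ r objects we need more than (r − 1) · k objects total. Threshold: n = (r − 1) · k + 1. With r = 3 and k = 184: n = 2 · 184 + 1 = 368 + 1 = 369. For n = 368 = 2 · 184, we can put exactly 2 objects in every box, avoiding 3 in any single one — so 369 is tight.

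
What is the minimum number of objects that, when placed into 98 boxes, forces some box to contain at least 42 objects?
n = (42 − 1)·98 + 1 = 4019

By the generalised pigeonhole principle, to guarantee some box contains ≥ r objects we need more than (r − 1) · k objects total. Threshold: n = (r − 1) · k + 1. With r = 42 and k = 98: n = 41 · 98 + 1 = 4018 + 1 = 4019. For n = 4018 = 41 · 98, we can put exactly 41 objects in every box, avoiding 42 in any single one — so 4019 is tight.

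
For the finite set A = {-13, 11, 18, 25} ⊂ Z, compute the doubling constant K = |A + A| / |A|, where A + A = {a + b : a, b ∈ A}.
K = |A + A| / |A| = 9/4

Enumerate A + A = {a + b : a, b ∈ A}. With |A| = 4, there are |A|^2 = 16 ordered sum pairs; collecting distinct values, A + A = {-26, -2, 5, 12, 22, 29, 36, 43, 50}, so |A + A| = 9. Thus K = 9/4. For comparison, the minimum possible |A + A| over all 4-element sets is 2·4 − 1 = 7 (so min K = 7/4), attained only by arithmetic progressions.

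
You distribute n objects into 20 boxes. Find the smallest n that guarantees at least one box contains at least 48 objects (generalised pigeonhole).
n = (48 − 1)·20 + 1 = 941

By the generalised pigeonhole principle, to guarantee some box contains ≥ r objects we need more than (r − 1) · k objects total. Threshold: n = (r − 1) · k + 1. With r = 48 and k = 20: n = 47 · 20 + 1 = 940 + 1 = 941. For n = 940 = 47 · 20, we can put exactly 47 objects in every box, avoiding 48 in any single one — so 941 is tight.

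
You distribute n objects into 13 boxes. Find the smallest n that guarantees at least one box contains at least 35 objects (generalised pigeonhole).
n = (35 − 1)·13 + 1 = 443

By the generalised pigeonhole principle, to guarantee some box contains ≥ r objects we need more than (r − 1) · k objects total. Threshold: n = (r − 1) · k + 1. With r = 35 and k = 13: n = 34 · 13 + 1 = 442 + 1 = 443. For n = 442 = 34 · 13, we can put exactly 34 objects in every box, avoiding 35 in any single one — so 443 is tight.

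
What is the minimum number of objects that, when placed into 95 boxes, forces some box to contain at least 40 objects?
n = (40 − 1)·95 + 1 = 3706

By the generalised pigeonhole principle, to guarantee some box contains ≥ r objects we need more than (r − 1) · k objects total. Threshold: n = (r − 1) · k + 1. With r = 40 and k = 95: n = 39 · 95 + 1 = 3705 + 1 = 3706. For n = 3705 = 39 · 95, we can put exactly 39 objects in every box, avoiding 40 in any single one — so 3706 is tight.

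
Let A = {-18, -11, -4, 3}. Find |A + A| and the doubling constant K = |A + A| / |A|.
K = |A + A| / |A| = 7/4

Enumerate A + A = {a + b : a, b ∈ A}. With |A| = 4, there are |A|^2 = 16 ordered sum pairs; collecting distinct values, A + A = {-36, -29, -22, -15, -8, -1, 6}, so |A + A| = 7. Thus K = 7/4. Here |A + A| = 2|A| − 1 = 7, the minimum possible — so K = 7/4 is minimal, which holds iff A is an arithmetic progression.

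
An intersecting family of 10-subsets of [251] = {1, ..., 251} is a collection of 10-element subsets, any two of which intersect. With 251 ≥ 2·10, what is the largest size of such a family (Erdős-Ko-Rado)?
max |F| = C(250, 9) = 9087357513984750

Erdős-Ko-Rado (1961): when n ≥ 2k, max |F| = C(n−1, k−1). The bound is attained by the star {A : i ∈ A} for any fixed i ∈ [n]. Here C(251−1, 10−1) = C(250, 9) = 9087357513984750.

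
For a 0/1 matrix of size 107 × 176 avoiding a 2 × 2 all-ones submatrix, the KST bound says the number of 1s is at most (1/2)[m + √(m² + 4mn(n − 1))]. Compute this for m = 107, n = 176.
z(107, 176; 2, 2) ≤ (1/2)[107 + √(107² + 4·107·176·175)] = (1/2)[107 + √13193849] = 1869.6669

Kővári–Sós–Turán: let r_1, ..., r_107 be the row sums and z = Σ r_i the total number of 1s. Each pair of columns can share at most one row with both entries 1 (else a 2×2 all-ones block appears), so Σ_i C(r_i, 2) ≤ C(176, 2) = 15400. By convexity Σ_i C(r_i, 2) ≥ 107·C(z/107, 2) = z(z − 107)/(2·107), giving z² − 107z − 107·176·175 ≤ 0 and hence z ≤ (1/2)[107 + √(11449 + 4·3295600)] = (1/2)[107 + √13193849] ≈ (1/2)(107 + 3632.3338) = 1869.6669.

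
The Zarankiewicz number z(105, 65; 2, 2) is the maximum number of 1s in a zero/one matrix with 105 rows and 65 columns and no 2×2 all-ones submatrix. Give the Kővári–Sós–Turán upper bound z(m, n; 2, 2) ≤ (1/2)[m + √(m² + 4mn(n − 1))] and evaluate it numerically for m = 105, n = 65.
z(105, 65; 2, 2) ≤ (1/2)[105 + √(105² + 4·105·65·64)] = (1/2)[105 + √1758225] = 715.4904

Kővári–Sós–Turán: let r_1, ..., r_105 be the row sums and z = Σ r_i the total number of 1s. Each pair of columns can share at most one row with both entries 1 (else a 2×2 all-ones block appears), so Σ_i C(r_i, 2) ≤ C(65, 2) = 2080. By convexity Σ_i C(r_i, 2) ≥ 105·C(z/105, 2) = z(z − 105)/(2·105), giving z² − 105z − 105·65·64 ≤ 0 and hence z ≤ (1/2)[105 + √(11025 + 4·436800)] = (1/2)[105 + √1758225] ≈ (1/2)(105 + 1325.9808) = 715.4904.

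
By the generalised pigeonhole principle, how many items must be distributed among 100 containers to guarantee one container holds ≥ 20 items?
n = (20 − 1)·100 + 1 = 1901

By the generalised pigeonhole principle, to guarantee some box contains ≥ r objects we need more than (r − 1) · k objects total. Threshold: n = (r − 1) · k + 1. With r = 20 and k = 100: n = 19 · 100 + 1 = 1900 + 1 = 1901. For n = 1900 = 19 · 100, we can put exactly 19 objects in every box, avoiding 20 in any single one — so 1901 is tight.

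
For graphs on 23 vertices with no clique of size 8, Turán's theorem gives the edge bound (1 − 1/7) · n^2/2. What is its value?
Turán density bound = (6/7) · 23^2/2 = 1587/7 ≈ 226.7143

Turán's theorem: ex(n, K_{r+1}) is achieved by the complete r-partite Turán graph T(n, r) with parts as balanced as possible, and is at most (1 − 1/r) · n^2/2. For r = 7, n = 23: the density bound is (6/7) · 529/2 = 1587/7 ≈ 226.7143. The integer-valued extremum is e(T(23, 7)) = 226, which is strictly less than the density bound 1587/7 since 7 ∤ 23 (the parts of T(23, 7) cannot all be equal).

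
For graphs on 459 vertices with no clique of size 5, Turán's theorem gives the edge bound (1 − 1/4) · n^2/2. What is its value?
Turán density bound = (3/4) · 459^2/2 = 632043/8 ≈ 79005.375

Turán's theorem: ex(n, K_{r+1}) is achieved by the complete r-partite Turán graph T(n, r) with parts as balanced as possible, and is at most (1 − 1/r) · n^2/2. For r = 4, n = 459: the density bound is (3/4) · 210681/2 = 632043/8 ≈ 79005.375. The integer-valued extremum is e(T(459, 4)) = 79005, which is strictly less than the density bound 632043/8 since 4 ∤ 459 (the parts of T(459, 4) cannot all be equal).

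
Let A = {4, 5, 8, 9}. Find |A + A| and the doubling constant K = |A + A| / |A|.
K = |A + A| / |A| = 9/4

Enumerate A + A = {a + b : a, b ∈ A}. With |A| = 4, there are |A|^2 = 16 ordered sum pairs; collecting distinct values, A + A = {8, 9, 10, 12, 13, 14, 16, 17, 18}, so |A + A| = 9. Thus K = 9/4. For comparison, the minimum possible |A + A| over all 4-element sets is 2·4 − 1 = 7 (so min K = 7/4), attained only by arithmetic progressions.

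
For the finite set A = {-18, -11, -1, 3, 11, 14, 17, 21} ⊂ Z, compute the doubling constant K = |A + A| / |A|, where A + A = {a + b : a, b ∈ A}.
K = |A + A| / |A| = 31/8

Enumerate A + A = {a + b : a, b ∈ A}. With |A| = 8, there are |A|^2 = 64 ordered sum pairs; collecting distinct values, A + A = {-36, -29, -22, -19, -15, -12, -8, -7, -4, -2, -1, 0, 2, 3, 6, 10, 13, 14, 16, 17, 20, 22, 24, 25, 28, 31, 32, 34, 35, 38, 42}, so |A + A| = 31. Thus K = 31/8. For comparison, the minimum possible |A + A| over all 8-element sets is 2·8 − 1 = 15 (so min K = 15/8), attained only by arithmetic progressions.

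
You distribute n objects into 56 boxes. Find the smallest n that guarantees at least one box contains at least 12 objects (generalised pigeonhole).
n = (12 − 1)·56 + 1 = 617

By the generalised pigeonhole principle, to guarantee some box contains ≥ r objects we need more than (r − 1) · k objects total. Threshold: n = (r − 1) · k + 1. With r = 12 and k = 56: n = 11 · 56 + 1 = 616 + 1 = 617. For n = 616 = 11 · 56, we can put exactly 11 objects in every box, avoiding 12 in any single one — so 617 is tight.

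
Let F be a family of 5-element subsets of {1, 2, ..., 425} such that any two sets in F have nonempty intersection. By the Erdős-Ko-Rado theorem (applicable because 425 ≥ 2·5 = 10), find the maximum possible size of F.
max |F| = C(424, 4) = 1327668126

Erdős-Ko-Rado (1961): when n ≥ 2k, max |F| = C(n−1, k−1). The bound is attained by the star {A : i ∈ A} for any fixed i ∈ [n]. Here C(425−1, 5−1) = C(424, 4) = 1327668126.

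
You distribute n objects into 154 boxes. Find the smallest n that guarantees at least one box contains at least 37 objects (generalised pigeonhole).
n = (37 − 1)·154 + 1 = 5545

By the generalised pigeonhole principle, to guarantee some box contains ≥ r objects we need more than (r − 1) · k objects total. Threshold: n = (r − 1) · k + 1. With r = 37 and k = 154: n = 36 · 154 + 1 = 5544 + 1 = 5545. For n = 5544 = 36 · 154, we can put exactly 36 objects in every box, avoiding 37 in any single one — so 5545 is tight.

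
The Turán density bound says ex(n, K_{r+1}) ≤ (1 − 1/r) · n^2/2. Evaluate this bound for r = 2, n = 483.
Turán density bound = (1/2) · 483^2/2 = 233289/4 ≈ 58322.25

Turán's theorem: ex(n, K_{r+1}) is achieved by the complete r-partite Turán graph T(n, r) with parts as balanced as possible, and is at most (1 − 1/r) · n^2/2. For r = 2, n = 483: the density bound is (1/2) · 233289/2 = 233289/4 ≈ 58322.25. The integer-valued extremum is e(T(483, 2)) = 58322, which is strictly less than the density bound 233289/4 since 2 ∤ 483 (the parts of T(483, 2) cannot all be equal).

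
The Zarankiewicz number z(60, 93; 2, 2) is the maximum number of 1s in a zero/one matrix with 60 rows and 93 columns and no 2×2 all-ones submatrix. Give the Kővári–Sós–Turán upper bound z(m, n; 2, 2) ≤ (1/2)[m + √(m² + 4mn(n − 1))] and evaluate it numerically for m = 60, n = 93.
z(60, 93; 2, 2) ≤ (1/2)[60 + √(60² + 4·60·93·92)] = (1/2)[60 + √2057040] = 747.1192

Kővári–Sós–Turán: let r_1, ..., r_60 be the row sums and z = Σ r_i the total number of 1s. Each pair of columns can share at most one row with both entries 1 (else a 2×2 all-ones block appears), so Σ_i C(r_i, 2) ≤ C(93, 2) = 4278. By convexity Σ_i C(r_i, 2) ≥ 60·C(z/60, 2) = z(z − 60)/(2·60), giving z² − 60z − 60·93·92 ≤ 0 and hence z ≤ (1/2)[60 + √(3600 + 4·513360)] = (1/2)[60 + √2057040] ≈ (1/2)(60 + 1434.2385) = 747.1192.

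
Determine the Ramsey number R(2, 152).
R(2, 152) = 152

R(2, k) = k for all k ≥ 2: in a 2-colouring of K_k, either some edge is red (a red K_2) or all edges are blue (a blue K_k). And K_{151} coloured all-blue has no blue K_152, so R(2, 152) > 151. Hence R(2, 152) = 152.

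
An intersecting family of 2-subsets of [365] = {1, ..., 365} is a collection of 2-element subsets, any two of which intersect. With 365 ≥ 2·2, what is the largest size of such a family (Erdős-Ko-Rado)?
max |F| = C(364, 1) = 364

Erdős-Ko-Rado (1961): when n ≥ 2k, max |F| = C(n−1, k−1). The bound is attained by the star {A : i ∈ A} for any fixed i ∈ [n]. Here C(365−1, 2−1) = C(364, 1) = 364.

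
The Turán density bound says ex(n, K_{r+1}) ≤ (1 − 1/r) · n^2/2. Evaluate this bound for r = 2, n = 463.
Turán density bound = (1/2) · 463^2/2 = 214369/4 ≈ 53592.25

Turán's theorem: ex(n, K_{r+1}) is achieved by the complete r-partite Turán graph T(n, r) with parts as balanced as possible, and is at most (1 − 1/r) · n^2/2. For r = 2, n = 463: the density bound is (1/2) · 214369/2 = 214369/4 ≈ 53592.25. The integer-valued extremum is e(T(463, 2)) = 53592, which is strictly less than the density bound 214369/4 since 2 ∤ 463 (the parts of T(463, 2) cannot all be equal).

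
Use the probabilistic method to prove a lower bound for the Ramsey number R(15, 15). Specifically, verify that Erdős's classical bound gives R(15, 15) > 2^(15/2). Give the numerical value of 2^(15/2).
2^(15/2) = 181.0193; so R(15, 15) > 181.0193

Colour each edge of K_n uniformly at random with red/blue. The expected number of monochromatic K_15 is C(n, 15) · 2 · 2^(−C(15,2)). If C(n, 15) · 2^(1 − C(15,2)) < 1, then with positive probability no monochromatic K_15 exists, so R(15, 15) > n. The standard estimate C(n, 15) ≤ n^15/15! shows this inequality holds whenever n ≤ 2^(15/2) (since 15! · 2^(C(15,2) − 1) > 2^(15^2/2) ≥ n^15). Hence R(15, 15) > 2^(15/2) = 181.0193.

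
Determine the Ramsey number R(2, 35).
R(2, 35) = 35

R(2, k) = k for all k ≥ 2: in a 2-colouring of K_k, either some edge is red (a red K_2) or all edges are blue (a blue K_k). And K_{34} coloured all-blue has no blue K_35, so R(2, 35) > 34. Hence R(2, 35) = 35.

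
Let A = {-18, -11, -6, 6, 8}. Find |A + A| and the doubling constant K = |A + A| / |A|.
K = |A + A| / |A| = 14/5

Enumerate A + A = {a + b : a, b ∈ A}. With |A| = 5, there are |A|^2 = 25 ordered sum pairs; collecting distinct values, A + A = {-36, -29, -24, -22, -17, -12, -10, -5, -3, 0, 2, 12, 14, 16}, so |A + A| = 14. Thus K = 14/5. For comparison, the minimum possible |A + A| over all 5-element sets is 2·5 − 1 = 9 (so min K = 9/5), attained only by arithmetic progressions.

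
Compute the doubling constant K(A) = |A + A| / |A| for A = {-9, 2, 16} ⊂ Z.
K = |A + A| / |A| = 6/3 = 2

Enumerate A + A = {a + b : a, b ∈ A}. With |A| = 3, there are |A|^2 = 9 ordered sum pairs; collecting distinct values, A + A = {-18, -7, 4, 7, 18, 32}, so |A + A| = 6. Thus K = 6/3 = 2. For comparison, the minimum possible |A + A| over all 3-element sets is 2·3 − 1 = 5 (so min K = 5/3), attained only by arithmetic progressions.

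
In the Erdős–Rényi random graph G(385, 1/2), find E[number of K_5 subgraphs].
E[# K_5] = C(385, 5) · (1/2)^C(5, 2) = 68674865952 / 2^10 = 2146089561/32 = 67065298.78125

For each 5-subset S of vertices (there are C(385, 5) = 68674865952 such S), let X_S = 1 if S induces a K_5 (all C(5, 2) = 10 edges present). Then P(X_S = 1) = (1/2)^10 = 1/1024. By linearity of expectation, E[# K_5] = C(385, 5) · (1/2)^10 = 68674865952 / 1024 = 2146089561/32 = 67065298.78125.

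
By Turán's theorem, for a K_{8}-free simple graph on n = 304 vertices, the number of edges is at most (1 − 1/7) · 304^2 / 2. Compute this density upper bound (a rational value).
Turán density bound = (6/7) · 304^2/2 = 277248/7 ≈ 39606.8571

Turán's theorem: ex(n, K_{r+1}) is achieved by the complete r-partite Turán graph T(n, r) with parts as balanced as possible, and is at most (1 − 1/r) · n^2/2. For r = 7, n = 304: the density bound is (6/7) · 92416/2 = 277248/7 ≈ 39606.8571. The integer-valued extremum is e(T(304, 7)) = 39606, which is strictly less than the density bound 277248/7 since 7 ∤ 304 (the parts of T(304, 7) cannot all be equal).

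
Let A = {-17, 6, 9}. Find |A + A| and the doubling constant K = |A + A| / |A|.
K = |A + A| / |A| = 6/3 = 2

Enumerate A + A = {a + b : a, b ∈ A}. With |A| = 3, there are |A|^2 = 9 ordered sum pairs; collecting distinct values, A + A = {-34, -11, -8, 12, 15, 18}, so |A + A| = 6. Thus K = 6/3 = 2. For comparison, the minimum possible |A + A| over all 3-element sets is 2·3 − 1 = 5 (so min K = 5/3), attained only by arithmetic progressions.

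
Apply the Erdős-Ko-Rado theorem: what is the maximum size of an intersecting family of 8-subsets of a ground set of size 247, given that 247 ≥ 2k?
max |F| = C(246, 7) = 9924540428880

Erdős-Ko-Rado (1961): when n ≥ 2k, max |F| = C(n−1, k−1). The bound is attained by the star {A : i ∈ A} for any fixed i ∈ [n]. Here C(247−1, 8−1) = C(246, 7) = 9924540428880.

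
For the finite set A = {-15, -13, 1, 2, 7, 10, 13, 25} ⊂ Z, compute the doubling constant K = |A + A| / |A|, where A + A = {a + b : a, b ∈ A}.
K = |A + A| / |A| = 32/8 = 4

Enumerate A + A = {a + b : a, b ∈ A}. With |A| = 8, there are |A|^2 = 64 ordered sum pairs; collecting distinct values, A + A = {-30, -28, -26, -14, -13, -12, -11, -8, -6, -5, -3, -2, 0, 2, 3, 4, 8, 9, 10, 11, 12, 14, 15, 17, 20, 23, 26, 27, 32, 35, 38, 50}, so |A + A| = 32. Thus K = 32/8 = 4. For comparison, the minimum possible |A + A| over all 8-element sets is 2·8 − 1 = 15 (so min K = 15/8), attained only by arithmetic progressions.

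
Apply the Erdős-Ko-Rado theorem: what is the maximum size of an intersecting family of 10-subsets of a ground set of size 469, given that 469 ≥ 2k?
max |F| = C(468, 9) = 2746871064576616120

Erdős-Ko-Rado (1961): when n ≥ 2k, max |F| = C(n−1, k−1). The bound is attained by the star {A : i ∈ A} for any fixed i ∈ [n]. Here C(469−1, 10−1) = C(468, 9) = 2746871064576616120.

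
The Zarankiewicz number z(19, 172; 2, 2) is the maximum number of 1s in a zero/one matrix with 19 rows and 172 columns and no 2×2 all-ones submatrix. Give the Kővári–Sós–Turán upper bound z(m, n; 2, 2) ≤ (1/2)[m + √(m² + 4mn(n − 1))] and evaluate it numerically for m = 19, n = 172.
z(19, 172; 2, 2) ≤ (1/2)[19 + √(19² + 4·19·172·171)] = (1/2)[19 + √2235673] = 757.1084

Kővári–Sós–Turán: let r_1, ..., r_19 be the row sums and z = Σ r_i the total number of 1s. Each pair of columns can share at most one row with both entries 1 (else a 2×2 all-ones block appears), so Σ_i C(r_i, 2) ≤ C(172, 2) = 14706. By convexity Σ_i C(r_i, 2) ≥ 19·C(z/19, 2) = z(z − 19)/(2·19), giving z² − 19z − 19·172·171 ≤ 0 and hence z ≤ (1/2)[19 + √(361 + 4·558828)] = (1/2)[19 + √2235673] ≈ (1/2)(19 + 1495.2167) = 757.1084.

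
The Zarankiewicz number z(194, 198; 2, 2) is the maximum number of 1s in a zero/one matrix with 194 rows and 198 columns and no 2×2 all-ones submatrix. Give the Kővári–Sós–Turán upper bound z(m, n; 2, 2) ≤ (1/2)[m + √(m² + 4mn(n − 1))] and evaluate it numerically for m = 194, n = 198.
z(194, 198; 2, 2) ≤ (1/2)[194 + √(194² + 4·194·198·197)] = (1/2)[194 + √30306292] = 2849.5575

Kővári–Sós–Turán: let r_1, ..., r_194 be the row sums and z = Σ r_i the total number of 1s. Each pair of columns can share at most one row with both entries 1 (else a 2×2 all-ones block appears), so Σ_i C(r_i, 2) ≤ C(198, 2) = 19503. By convexity Σ_i C(r_i, 2) ≥ 194·C(z/194, 2) = z(z − 194)/(2·194), giving z² − 194z − 194·198·197 ≤ 0 and hence z ≤ (1/2)[194 + √(37636 + 4·7567164)] = (1/2)[194 + √30306292] ≈ (1/2)(194 + 5505.1151) = 2849.5575.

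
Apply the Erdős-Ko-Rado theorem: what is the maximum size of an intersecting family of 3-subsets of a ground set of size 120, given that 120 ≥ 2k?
max |F| = C(119, 2) = 7021

The Erdős-Ko-Rado theorem states: for n ≥ 2k, an intersecting family of k-subsets of an n-element set has size at most C(n − 1, k − 1), with equality for 'star' families {A ⊆ [n] : |A| = k, i ∈ A} (fix an element i). For n = 120, k = 3: C(119, 2) = 7021.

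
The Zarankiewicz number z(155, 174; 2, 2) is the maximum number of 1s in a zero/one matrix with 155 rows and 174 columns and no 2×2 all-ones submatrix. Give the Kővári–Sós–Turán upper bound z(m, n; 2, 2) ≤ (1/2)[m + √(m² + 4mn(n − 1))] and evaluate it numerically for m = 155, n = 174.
z(155, 174; 2, 2) ≤ (1/2)[155 + √(155² + 4·155·174·173)] = (1/2)[155 + √18687265] = 2238.9385

Kővári–Sós–Turán: let r_1, ..., r_155 be the row sums and z = Σ r_i the total number of 1s. Each pair of columns can share at most one row with both entries 1 (else a 2×2 all-ones block appears), so Σ_i C(r_i, 2) ≤ C(174, 2) = 15051. By convexity Σ_i C(r_i, 2) ≥ 155·C(z/155, 2) = z(z − 155)/(2·155), giving z² − 155z − 155·174·173 ≤ 0 and hence z ≤ (1/2)[155 + √(24025 + 4·4665810)] = (1/2)[155 + √18687265] ≈ (1/2)(155 + 4322.8769) = 2238.9385.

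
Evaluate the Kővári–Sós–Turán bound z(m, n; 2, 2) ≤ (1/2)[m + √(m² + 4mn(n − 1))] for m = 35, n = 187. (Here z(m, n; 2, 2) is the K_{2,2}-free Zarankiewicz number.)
z(35, 187; 2, 2) ≤ (1/2)[35 + √(35² + 4·35·187·186)] = (1/2)[35 + √4870705] = 1120.9837

Kővári–Sós–Turán: let r_1, ..., r_35 be the row sums and z = Σ r_i the total number of 1s. Each pair of columns can share at most one row with both entries 1 (else a 2×2 all-ones block appears), so Σ_i C(r_i, 2) ≤ C(187, 2) = 17391. By convexity Σ_i C(r_i, 2) ≥ 35·C(z/35, 2) = z(z − 35)/(2·35), giving z² − 35z − 35·187·186 ≤ 0 and hence z ≤ (1/2)[35 + √(1225 + 4·1217370)] = (1/2)[35 + √4870705] ≈ (1/2)(35 + 2206.9674) = 1120.9837.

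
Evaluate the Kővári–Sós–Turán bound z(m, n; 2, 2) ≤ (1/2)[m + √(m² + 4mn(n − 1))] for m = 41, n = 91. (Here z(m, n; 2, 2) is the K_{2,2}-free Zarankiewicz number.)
z(41, 91; 2, 2) ≤ (1/2)[41 + √(41² + 4·41·91·90)] = (1/2)[41 + √1344841] = 600.3364

Kővári–Sós–Turán: let r_1, ..., r_41 be the row sums and z = Σ r_i the total number of 1s. Each pair of columns can share at most one row with both entries 1 (else a 2×2 all-ones block appears), so Σ_i C(r_i, 2) ≤ C(91, 2) = 4095. By convexity Σ_i C(r_i, 2) ≥ 41·C(z/41, 2) = z(z − 41)/(2·41), giving z² − 41z − 41·91·90 ≤ 0 and hence z ≤ (1/2)[41 + √(1681 + 4·335790)] = (1/2)[41 + √1344841] ≈ (1/2)(41 + 1159.6728) = 600.3364.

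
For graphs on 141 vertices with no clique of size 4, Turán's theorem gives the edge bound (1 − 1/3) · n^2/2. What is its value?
Turán density bound = (2/3) · 141^2/2 = 6627

Turán's theorem: ex(n, K_{r+1}) is achieved by the complete r-partite Turán graph T(n, r) with parts as balanced as possible, and is at most (1 − 1/r) · n^2/2. For r = 3, n = 141: the density bound is (2/3) · 19881/2 = 6627. Since 3 ∣ 141, the Turán graph T(141, 3) has parts of equal size 47, and its edge count e(T(141, 3)) = 6627 attains the density bound exactly.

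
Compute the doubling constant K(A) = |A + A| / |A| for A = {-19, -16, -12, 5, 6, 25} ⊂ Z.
K = |A + A| / |A| = 21/6 = 7/2

Enumerate A + A = {a + b : a, b ∈ A}. With |A| = 6, there are |A|^2 = 36 ordered sum pairs; collecting distinct values, A + A = {-38, -35, -32, -31, -28, -24, -14, -13, -11, -10, -7, -6, 6, 9, 10, 11, 12, 13, 30, 31, 50}, so |A + A| = 21. Thus K = 21/6 = 7/2. For comparison, the minimum possible |A + A| over all 6-element sets is 2·6 − 1 = 11 (so min K = 11/6), attained only by arithmetic progressions.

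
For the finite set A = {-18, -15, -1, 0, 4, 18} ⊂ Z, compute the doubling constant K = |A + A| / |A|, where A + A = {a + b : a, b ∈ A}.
K = |A + A| / |A| = 19/6

Enumerate A + A = {a + b : a, b ∈ A}. With |A| = 6, there are |A|^2 = 36 ordered sum pairs; collecting distinct values, A + A = {-36, -33, -30, -19, -18, -16, -15, -14, -11, -2, -1, 0, 3, 4, 8, 17, 18, 22, 36}, so |A + A| = 19. Thus K = 19/6. For comparison, the minimum possible |A + A| over all 6-element sets is 2·6 − 1 = 11 (so min K = 11/6), attained only by arithmetic progressions.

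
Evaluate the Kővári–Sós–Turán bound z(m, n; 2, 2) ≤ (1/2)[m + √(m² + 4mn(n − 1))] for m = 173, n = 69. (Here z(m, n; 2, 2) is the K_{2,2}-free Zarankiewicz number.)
z(173, 69; 2, 2) ≤ (1/2)[173 + √(173² + 4·173·69·68)] = (1/2)[173 + √3276793] = 991.5957

Kővári–Sós–Turán: let r_1, ..., r_173 be the row sums and z = Σ r_i the total number of 1s. Each pair of columns can share at most one row with both entries 1 (else a 2×2 all-ones block appears), so Σ_i C(r_i, 2) ≤ C(69, 2) = 2346. By convexity Σ_i C(r_i, 2) ≥ 173·C(z/173, 2) = z(z − 173)/(2·173), giving z² − 173z − 173·69·68 ≤ 0 and hence z ≤ (1/2)[173 + √(29929 + 4·811716)] = (1/2)[173 + √3276793] ≈ (1/2)(173 + 1810.1914) = 991.5957.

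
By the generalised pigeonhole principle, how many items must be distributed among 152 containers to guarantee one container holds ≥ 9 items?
n = (9 − 1)·152 + 1 = 1217

By the generalised pigeonhole principle, to guarantee some box contains ≥ r objects we need more than (r − 1) · k objects total. Threshold: n = (r − 1) · k + 1. With r = 9 and k = 152: n = 8 · 152 + 1 = 1216 + 1 = 1217. For n = 1216 = 8 · 152, we can put exactly 8 objects in every box, avoiding 9 in any single one — so 1217 is tight.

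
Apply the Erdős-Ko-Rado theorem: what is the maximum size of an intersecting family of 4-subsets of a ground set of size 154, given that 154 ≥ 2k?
max |F| = C(153, 3) = 585276

The Erdős-Ko-Rado theorem states: for n ≥ 2k, an intersecting family of k-subsets of an n-element set has size at most C(n − 1, k − 1), with equality for 'star' families {A ⊆ [n] : |A| = k, i ∈ A} (fix an element i). For n = 154, k = 4: C(153, 3) = 585276.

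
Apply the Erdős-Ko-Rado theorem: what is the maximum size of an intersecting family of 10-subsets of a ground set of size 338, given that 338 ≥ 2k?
max |F| = C(337, 9) = 138713128895934670

Erdős-Ko-Rado (1961): when n ≥ 2k, max |F| = C(n−1, k−1). The bound is attained by the star {A : i ∈ A} for any fixed i ∈ [n]. Here C(338−1, 10−1) = C(337, 9) = 138713128895934670.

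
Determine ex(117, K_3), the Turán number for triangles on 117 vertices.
ex(117, K_3) = ⌊117^2/4⌋ = 3422

Mantel (1907): a triangle-free graph on n vertices has at most ⌊n^2/4⌋ edges, with equality for the complete bipartite graph K_{⌊n/2⌋, ⌈n/2⌉}. For n = 117: ⌊117^2/4⌋ = ⌊13689/4⌋ = 3422. The extremal graph is K_{58, 59}, which has 58·59 = 3422 edges.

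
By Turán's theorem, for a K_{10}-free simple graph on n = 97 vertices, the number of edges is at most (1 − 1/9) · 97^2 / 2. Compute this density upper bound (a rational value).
Turán density bound = (8/9) · 97^2/2 = 37636/9 ≈ 4181.7778

Turán's theorem: ex(n, K_{r+1}) is achieved by the complete r-partite Turán graph T(n, r) with parts as balanced as possible, and is at most (1 − 1/r) · n^2/2. For r = 9, n = 97: the density bound is (8/9) · 9409/2 = 37636/9 ≈ 4181.7778. The integer-valued extremum is e(T(97, 9)) = 4181, which is strictly less than the density bound 37636/9 since 9 ∤ 97 (the parts of T(97, 9) cannot all be equal).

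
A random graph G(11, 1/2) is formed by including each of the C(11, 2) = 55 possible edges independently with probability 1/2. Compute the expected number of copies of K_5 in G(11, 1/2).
E[# K_5] = C(11, 5) · (1/2)^C(5, 2) = 462 / 2^10 = 231/512 ≈ 0.451172

For each 5-subset S of vertices (there are C(11, 5) = 462 such S), let X_S = 1 if S induces a K_5 (all C(5, 2) = 10 edges present). Then P(X_S = 1) = (1/2)^10 = 1/1024. By linearity of expectation, E[# K_5] = C(11, 5) · (1/2)^10 = 462 / 1024 = 231/512 ≈ 0.451172.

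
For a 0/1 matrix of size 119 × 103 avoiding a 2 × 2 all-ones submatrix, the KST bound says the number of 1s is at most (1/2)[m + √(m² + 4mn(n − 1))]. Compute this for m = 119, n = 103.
z(119, 103; 2, 2) ≤ (1/2)[119 + √(119² + 4·119·103·102)] = (1/2)[119 + √5015017] = 1179.2117

Kővári–Sós–Turán: let r_1, ..., r_119 be the row sums and z = Σ r_i the total number of 1s. Each pair of columns can share at most one row with both entries 1 (else a 2×2 all-ones block appears), so Σ_i C(r_i, 2) ≤ C(103, 2) = 5253. By convexity Σ_i C(r_i, 2) ≥ 119·C(z/119, 2) = z(z − 119)/(2·119), giving z² − 119z − 119·103·102 ≤ 0 and hence z ≤ (1/2)[119 + √(14161 + 4·1250214)] = (1/2)[119 + √5015017] ≈ (1/2)(119 + 2239.4234) = 1179.2117.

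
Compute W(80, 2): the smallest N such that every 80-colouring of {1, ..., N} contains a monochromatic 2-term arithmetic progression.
W(80, 2) = 80 + 1 = 81

A 2-term AP is any pair of integers, so a monochromatic 2-AP exists iff some colour is used at least twice. With 80 colours, the colouring i ↦ i on {1, ..., 80} uses each colour once, avoiding any monochromatic pair, so W(80, 2) > 80. For {1, ..., 81}, pigeonhole forces two integers of the same colour, which form a monochromatic 2-AP. Hence W(80, 2) = 81.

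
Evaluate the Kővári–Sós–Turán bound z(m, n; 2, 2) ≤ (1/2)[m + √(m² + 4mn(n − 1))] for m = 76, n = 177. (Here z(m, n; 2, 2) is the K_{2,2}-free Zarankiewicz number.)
z(76, 177; 2, 2) ≤ (1/2)[76 + √(76² + 4·76·177·176)] = (1/2)[76 + √9475984] = 1577.1543

Kővári–Sós–Turán: let r_1, ..., r_76 be the row sums and z = Σ r_i the total number of 1s. Each pair of columns can share at most one row with both entries 1 (else a 2×2 all-ones block appears), so Σ_i C(r_i, 2) ≤ C(177, 2) = 15576. By convexity Σ_i C(r_i, 2) ≥ 76·C(z/76, 2) = z(z − 76)/(2·76), giving z² − 76z − 76·177·176 ≤ 0 and hence z ≤ (1/2)[76 + √(5776 + 4·2367552)] = (1/2)[76 + √9475984] ≈ (1/2)(76 + 3078.3086) = 1577.1543.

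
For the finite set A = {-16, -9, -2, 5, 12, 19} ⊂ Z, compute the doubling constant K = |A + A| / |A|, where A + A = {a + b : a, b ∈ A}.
K = |A + A| / |A| = 11/6

Enumerate A + A = {a + b : a, b ∈ A}. With |A| = 6, there are |A|^2 = 36 ordered sum pairs; collecting distinct values, A + A = {-32, -25, -18, -11, -4, 3, 10, 17, 24, 31, 38}, so |A + A| = 11. Thus K = 11/6. Here |A + A| = 2|A| − 1 = 11, the minimum possible — so K = 11/6 is minimal, which holds iff A is an arithmetic progression.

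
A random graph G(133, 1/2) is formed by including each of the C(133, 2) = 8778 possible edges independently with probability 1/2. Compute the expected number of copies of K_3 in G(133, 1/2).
E[# K_3] = C(133, 3) · (1/2)^C(3, 2) = 383306 / 2^3 = 191653/4 = 47913.25

For each 3-subset S of vertices (there are C(133, 3) = 383306 such S), let X_S = 1 if S induces a K_3 (all C(3, 2) = 3 edges present). Then P(X_S = 1) = (1/2)^3 = 1/8. By linearity of expectation, E[# K_3] = C(133, 3) · (1/2)^3 = 383306 / 8 = 191653/4 = 47913.25.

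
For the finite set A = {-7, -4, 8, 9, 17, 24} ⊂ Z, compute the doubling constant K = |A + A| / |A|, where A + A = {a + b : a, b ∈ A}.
K = |A + A| / |A| = 20/6 = 10/3

Enumerate A + A = {a + b : a, b ∈ A}. With |A| = 6, there are |A|^2 = 36 ordered sum pairs; collecting distinct values, A + A = {-14, -11, -8, 1, 2, 4, 5, 10, 13, 16, 17, 18, 20, 25, 26, 32, 33, 34, 41, 48}, so |A + A| = 20. Thus K = 20/6 = 10/3. For comparison, the minimum possible |A + A| over all 6-element sets is 2·6 − 1 = 11 (so min K = 11/6), attained only by arithmetic progressions.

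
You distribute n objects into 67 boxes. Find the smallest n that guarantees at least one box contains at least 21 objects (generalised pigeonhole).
n = (21 − 1)·67 + 1 = 1341

By the generalised pigeonhole principle, to guarantee some box contains ≥ r objects we need more than (r − 1) · k objects total. Threshold: n = (r − 1) · k + 1. With r = 21 and k = 67: n = 20 · 67 + 1 = 1340 + 1 = 1341. For n = 1340 = 20 · 67, we can put exactly 20 objects in every box, avoiding 21 in any single one — so 1341 is tight.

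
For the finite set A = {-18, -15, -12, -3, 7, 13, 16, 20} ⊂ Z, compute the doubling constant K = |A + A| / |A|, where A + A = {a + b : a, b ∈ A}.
K = |A + A| / |A| = 31/8

Enumerate A + A = {a + b : a, b ∈ A}. With |A| = 8, there are |A|^2 = 64 ordered sum pairs; collecting distinct values, A + A = {-36, -33, -30, -27, -24, -21, -18, -15, -11, -8, -6, -5, -2, 1, 2, 4, 5, 8, 10, 13, 14, 17, 20, 23, 26, 27, 29, 32, 33, 36, 40}, so |A + A| = 31. Thus K = 31/8. For comparison, the minimum possible |A + A| over all 8-element sets is 2·8 − 1 = 15 (so min K = 15/8), attained only by arithmetic progressions.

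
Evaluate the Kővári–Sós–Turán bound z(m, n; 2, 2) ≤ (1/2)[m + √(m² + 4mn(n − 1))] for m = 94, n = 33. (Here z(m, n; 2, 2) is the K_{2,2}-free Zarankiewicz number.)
z(94, 33; 2, 2) ≤ (1/2)[94 + √(94² + 4·94·33·32)] = (1/2)[94 + √405892] = 365.5483

Kővári–Sós–Turán: let r_1, ..., r_94 be the row sums and z = Σ r_i the total number of 1s. Each pair of columns can share at most one row with both entries 1 (else a 2×2 all-ones block appears), so Σ_i C(r_i, 2) ≤ C(33, 2) = 528. By convexity Σ_i C(r_i, 2) ≥ 94·C(z/94, 2) = z(z − 94)/(2·94), giving z² − 94z − 94·33·32 ≤ 0 and hence z ≤ (1/2)[94 + √(8836 + 4·99264)] = (1/2)[94 + √405892] ≈ (1/2)(94 + 637.0965) = 365.5483.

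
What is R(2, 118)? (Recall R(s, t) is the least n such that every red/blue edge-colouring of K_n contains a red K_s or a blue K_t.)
R(2, 118) = 118

R(2, k) = k for all k ≥ 2: in a 2-colouring of K_k, either some edge is red (a red K_2) or all edges are blue (a blue K_k). And K_{117} coloured all-blue has no blue K_118, so R(2, 118) > 117. Hence R(2, 118) = 118.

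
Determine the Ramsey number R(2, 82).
R(2, 82) = 82

R(2, k) = k for all k ≥ 2: in a 2-colouring of K_k, either some edge is red (a red K_2) or all edges are blue (a blue K_k). And K_{81} coloured all-blue has no blue K_82, so R(2, 82) > 81. Hence R(2, 82) = 82.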